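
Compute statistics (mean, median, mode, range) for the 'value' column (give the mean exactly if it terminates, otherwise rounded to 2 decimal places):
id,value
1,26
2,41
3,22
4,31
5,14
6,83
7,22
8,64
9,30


Data: [26, 41, 22, 31, 14, 83, 22, 64, 30]
Count: 9
Sum: 333
Mean: 333/9 = 37
Sorted: [14, 22, 22, 26, 30, 31, 41, 64, 83]
Median: 30.0
Mode: 22 (2 times)
Range: 83 - 14 = 69
Min: 14, Max: 83

mean=37, median=30.0, mode=22, range=69


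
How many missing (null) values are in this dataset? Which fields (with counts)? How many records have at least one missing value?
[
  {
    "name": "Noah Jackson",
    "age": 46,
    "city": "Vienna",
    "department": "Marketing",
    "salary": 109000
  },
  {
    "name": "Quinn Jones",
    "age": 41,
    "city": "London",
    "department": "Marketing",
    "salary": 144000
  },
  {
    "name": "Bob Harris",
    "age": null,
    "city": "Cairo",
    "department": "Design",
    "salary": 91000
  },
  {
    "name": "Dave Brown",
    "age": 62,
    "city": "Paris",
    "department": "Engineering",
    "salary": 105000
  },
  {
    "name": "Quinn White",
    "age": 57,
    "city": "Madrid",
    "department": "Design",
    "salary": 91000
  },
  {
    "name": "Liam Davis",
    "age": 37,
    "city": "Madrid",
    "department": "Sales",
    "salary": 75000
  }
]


Checking for missing (null) values in 6 records:

  Noah Jackson: complete
  Quinn Jones: complete
  Bob Harris: age
  Dave Brown: complete
  Quinn White: complete
  Liam Davis: complete

Per field:
  name: 0 missing
  age: 1 missing
  city: 0 missing
  department: 0 missing
  salary: 0 missing

Total missing values: 1
Records with any missing: 1

1 missing values (age: 1); 1 incomplete records


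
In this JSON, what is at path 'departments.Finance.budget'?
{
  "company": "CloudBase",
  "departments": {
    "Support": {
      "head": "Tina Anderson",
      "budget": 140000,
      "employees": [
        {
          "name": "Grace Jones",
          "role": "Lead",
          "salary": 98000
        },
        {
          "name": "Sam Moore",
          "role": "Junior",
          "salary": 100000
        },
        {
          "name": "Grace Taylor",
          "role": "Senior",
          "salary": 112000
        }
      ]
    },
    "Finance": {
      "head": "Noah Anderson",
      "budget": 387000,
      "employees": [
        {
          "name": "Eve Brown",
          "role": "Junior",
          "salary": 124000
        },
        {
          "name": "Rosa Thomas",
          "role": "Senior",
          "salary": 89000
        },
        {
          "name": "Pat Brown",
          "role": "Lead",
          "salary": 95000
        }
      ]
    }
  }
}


Path: departments.Finance.budget

Navigate:
  -> departments
  -> Finance
  -> budget = 387000

387000


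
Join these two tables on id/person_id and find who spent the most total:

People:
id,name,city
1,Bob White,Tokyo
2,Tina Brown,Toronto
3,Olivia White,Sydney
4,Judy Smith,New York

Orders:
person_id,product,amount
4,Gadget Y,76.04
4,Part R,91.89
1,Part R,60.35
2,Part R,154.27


Join on: people.id = orders.person_id

Joined rows:
  Judy Smith (New York) bought Gadget Y for $76.04
  Judy Smith (New York) bought Part R for $91.89
  Bob White (Tokyo) bought Part R for $60.35
  Tina Brown (Toronto) bought Part R for $154.27

Total per person:
  Judy Smith: $167.93
  Tina Brown: $154.27
  Bob White: $60.35

Top spender: Judy Smith ($167.93)

Judy Smith ($167.93)


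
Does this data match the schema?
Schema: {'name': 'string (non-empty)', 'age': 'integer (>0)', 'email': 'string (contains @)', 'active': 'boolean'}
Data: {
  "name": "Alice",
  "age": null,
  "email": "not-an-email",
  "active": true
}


Validating each field against schema:
  name: OK (non-empty string)
  age: FAIL (null is not an integer)
  email: FAIL ("not-an-email" does not contain @)
  active: OK (boolean)

Result: INVALID (2 errors: age, email)

INVALID (2 errors: age, email)


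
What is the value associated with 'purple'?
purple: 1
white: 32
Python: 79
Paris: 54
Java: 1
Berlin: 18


Looking up key 'purple'
Value: 1

1


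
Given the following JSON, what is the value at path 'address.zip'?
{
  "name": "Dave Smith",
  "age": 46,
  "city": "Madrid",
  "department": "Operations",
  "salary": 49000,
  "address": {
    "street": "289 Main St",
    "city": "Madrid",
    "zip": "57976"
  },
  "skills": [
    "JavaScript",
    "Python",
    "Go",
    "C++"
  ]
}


Query: address.zip
Path: address -> zip
Value: 57976

57976


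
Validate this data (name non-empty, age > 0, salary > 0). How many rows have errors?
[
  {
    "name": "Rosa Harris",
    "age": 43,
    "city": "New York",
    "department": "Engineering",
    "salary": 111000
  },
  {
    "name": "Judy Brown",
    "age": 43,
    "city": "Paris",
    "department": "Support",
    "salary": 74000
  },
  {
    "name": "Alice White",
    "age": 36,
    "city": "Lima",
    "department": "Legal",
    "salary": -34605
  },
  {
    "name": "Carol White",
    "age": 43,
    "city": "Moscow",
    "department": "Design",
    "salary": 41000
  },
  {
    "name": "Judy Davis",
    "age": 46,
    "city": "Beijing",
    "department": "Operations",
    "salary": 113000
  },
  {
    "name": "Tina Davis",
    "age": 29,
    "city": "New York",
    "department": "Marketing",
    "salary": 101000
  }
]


Validating 6 records:
Rules: name non-empty, age > 0, salary > 0

  Row 1 (Rosa Harris): OK
  Row 2 (Judy Brown): OK
  Row 3 (Alice White): negative salary: -34605
  Row 4 (Carol White): OK
  Row 5 (Judy Davis): OK
  Row 6 (Tina Davis): OK

Total errors: 1

1 errors


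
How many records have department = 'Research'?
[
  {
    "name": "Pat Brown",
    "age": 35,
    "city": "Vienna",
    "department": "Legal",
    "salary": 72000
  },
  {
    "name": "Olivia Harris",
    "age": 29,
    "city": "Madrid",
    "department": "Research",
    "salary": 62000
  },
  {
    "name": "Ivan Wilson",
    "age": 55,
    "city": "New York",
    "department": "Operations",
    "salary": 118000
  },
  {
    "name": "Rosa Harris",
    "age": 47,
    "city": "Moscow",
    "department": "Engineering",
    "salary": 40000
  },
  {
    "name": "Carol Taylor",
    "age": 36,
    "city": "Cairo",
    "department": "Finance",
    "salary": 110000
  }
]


Data: 5 records
Condition: department = 'Research'

Checking each record:
  Pat Brown: Legal
  Olivia Harris: Research MATCH
  Ivan Wilson: Operations
  Rosa Harris: Engineering
  Carol Taylor: Finance

Count: 1

1


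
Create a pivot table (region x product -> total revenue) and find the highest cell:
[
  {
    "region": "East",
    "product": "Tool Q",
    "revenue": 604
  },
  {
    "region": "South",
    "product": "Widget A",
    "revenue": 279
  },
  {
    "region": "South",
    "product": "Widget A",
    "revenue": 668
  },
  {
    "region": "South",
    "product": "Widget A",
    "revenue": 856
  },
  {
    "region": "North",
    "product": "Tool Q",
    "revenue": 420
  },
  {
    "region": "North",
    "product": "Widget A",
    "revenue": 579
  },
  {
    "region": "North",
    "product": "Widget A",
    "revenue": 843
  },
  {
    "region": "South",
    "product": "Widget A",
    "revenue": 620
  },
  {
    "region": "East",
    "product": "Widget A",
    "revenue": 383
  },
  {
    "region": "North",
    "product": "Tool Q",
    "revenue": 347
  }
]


Pivot: region (rows) x product (columns) -> total revenue

     Tool Q        Widget A    
East           604           383  
North          767          1422  
South            0          2423  

Highest: South / Widget A = $2423

South / Widget A = $2423


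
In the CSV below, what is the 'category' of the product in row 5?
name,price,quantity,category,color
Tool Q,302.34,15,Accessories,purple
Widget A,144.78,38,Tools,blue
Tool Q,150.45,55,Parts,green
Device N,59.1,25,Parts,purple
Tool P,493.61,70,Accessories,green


Query: Row 5 ('Tool P'), column 'category'
Value: Accessories

Accessories


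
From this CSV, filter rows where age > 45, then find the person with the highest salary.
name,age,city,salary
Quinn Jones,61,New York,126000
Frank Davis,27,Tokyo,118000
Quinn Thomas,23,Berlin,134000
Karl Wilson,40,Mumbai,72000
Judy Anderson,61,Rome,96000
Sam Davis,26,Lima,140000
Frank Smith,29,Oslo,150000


Filter: age > 45
Sort by: salary (descending)

Filtered records (2):
  Quinn Jones, age 61, salary $126000
  Judy Anderson, age 61, salary $96000

Highest salary: Quinn Jones ($126000)

Quinn Jones


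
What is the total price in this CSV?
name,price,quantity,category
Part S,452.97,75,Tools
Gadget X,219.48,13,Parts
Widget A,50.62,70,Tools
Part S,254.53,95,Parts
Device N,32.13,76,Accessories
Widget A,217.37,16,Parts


Computing total price:
Values: [452.97, 219.48, 50.62, 254.53, 32.13, 217.37]
Sum = 1227.10

1227.10


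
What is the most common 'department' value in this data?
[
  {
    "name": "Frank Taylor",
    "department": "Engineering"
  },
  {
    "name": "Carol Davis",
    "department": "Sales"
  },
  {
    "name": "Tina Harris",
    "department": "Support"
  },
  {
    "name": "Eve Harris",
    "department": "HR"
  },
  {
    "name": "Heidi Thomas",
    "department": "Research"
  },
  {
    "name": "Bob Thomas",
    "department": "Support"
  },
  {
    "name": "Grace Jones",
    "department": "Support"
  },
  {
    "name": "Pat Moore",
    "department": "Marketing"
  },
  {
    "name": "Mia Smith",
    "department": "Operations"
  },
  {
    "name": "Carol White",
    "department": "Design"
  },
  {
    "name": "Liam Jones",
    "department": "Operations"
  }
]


Counting 'department' values across 11 records:

  Support: 3 ###
  Operations: 2 ##
  Engineering: 1 #
  Sales: 1 #
  HR: 1 #
  Research: 1 #
  Marketing: 1 #
  Design: 1 #

Most common: Support (3 times)

Support (3 times)


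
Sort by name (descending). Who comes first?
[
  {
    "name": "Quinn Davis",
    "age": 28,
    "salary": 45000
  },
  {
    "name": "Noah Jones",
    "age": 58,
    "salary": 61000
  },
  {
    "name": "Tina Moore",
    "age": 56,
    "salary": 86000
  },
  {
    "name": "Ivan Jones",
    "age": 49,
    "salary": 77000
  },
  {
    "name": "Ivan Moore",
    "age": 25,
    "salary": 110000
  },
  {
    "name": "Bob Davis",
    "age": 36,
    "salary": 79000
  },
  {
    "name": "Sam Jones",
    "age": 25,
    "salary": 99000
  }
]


Sort by: name (descending)

Sorted order:
  1. Tina Moore (name = Tina Moore)
  2. Sam Jones (name = Sam Jones)
  3. Quinn Davis (name = Quinn Davis)
  4. Noah Jones (name = Noah Jones)
  5. Ivan Moore (name = Ivan Moore)
  6. Ivan Jones (name = Ivan Jones)
  7. Bob Davis (name = Bob Davis)

First: Tina Moore

Tina Moore


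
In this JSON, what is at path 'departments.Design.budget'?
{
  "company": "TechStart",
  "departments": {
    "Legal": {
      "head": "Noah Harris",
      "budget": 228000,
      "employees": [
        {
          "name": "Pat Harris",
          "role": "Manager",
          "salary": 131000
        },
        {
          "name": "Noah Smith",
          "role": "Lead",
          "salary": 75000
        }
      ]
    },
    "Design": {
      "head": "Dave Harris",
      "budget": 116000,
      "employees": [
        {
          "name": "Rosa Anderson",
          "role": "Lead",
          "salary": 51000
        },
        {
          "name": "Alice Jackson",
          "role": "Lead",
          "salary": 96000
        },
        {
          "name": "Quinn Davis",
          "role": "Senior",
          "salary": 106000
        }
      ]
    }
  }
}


Path: departments.Design.budget

Navigate:
  -> departments
  -> Design
  -> budget = 116000

116000


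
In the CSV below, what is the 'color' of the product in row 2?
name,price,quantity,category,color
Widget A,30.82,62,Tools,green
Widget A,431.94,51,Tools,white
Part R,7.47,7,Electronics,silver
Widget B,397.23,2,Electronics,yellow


Query: Row 2 ('Widget A'), column 'color'
Value: white

white


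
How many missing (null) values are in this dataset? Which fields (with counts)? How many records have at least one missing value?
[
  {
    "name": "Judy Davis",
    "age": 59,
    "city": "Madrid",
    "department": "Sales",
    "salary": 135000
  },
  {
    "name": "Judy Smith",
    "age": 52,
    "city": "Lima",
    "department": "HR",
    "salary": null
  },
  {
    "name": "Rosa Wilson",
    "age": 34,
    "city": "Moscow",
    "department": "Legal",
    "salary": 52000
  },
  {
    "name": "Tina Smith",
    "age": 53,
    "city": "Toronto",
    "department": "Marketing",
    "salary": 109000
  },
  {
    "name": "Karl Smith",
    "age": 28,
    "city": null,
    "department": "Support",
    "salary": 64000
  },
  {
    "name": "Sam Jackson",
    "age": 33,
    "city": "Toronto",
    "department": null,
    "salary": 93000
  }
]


Checking for missing (null) values in 6 records:

  Judy Davis: complete
  Judy Smith: salary
  Rosa Wilson: complete
  Tina Smith: complete
  Karl Smith: city
  Sam Jackson: department

Per field:
  name: 0 missing
  age: 0 missing
  city: 1 missing
  department: 1 missing
  salary: 1 missing

Total missing values: 3
Records with any missing: 3

3 missing values (city: 1, department: 1, salary: 1); 3 incomplete records


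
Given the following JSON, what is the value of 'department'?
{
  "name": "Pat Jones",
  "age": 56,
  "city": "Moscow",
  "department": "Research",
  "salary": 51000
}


Looking up field 'department'
Value: Research

Research


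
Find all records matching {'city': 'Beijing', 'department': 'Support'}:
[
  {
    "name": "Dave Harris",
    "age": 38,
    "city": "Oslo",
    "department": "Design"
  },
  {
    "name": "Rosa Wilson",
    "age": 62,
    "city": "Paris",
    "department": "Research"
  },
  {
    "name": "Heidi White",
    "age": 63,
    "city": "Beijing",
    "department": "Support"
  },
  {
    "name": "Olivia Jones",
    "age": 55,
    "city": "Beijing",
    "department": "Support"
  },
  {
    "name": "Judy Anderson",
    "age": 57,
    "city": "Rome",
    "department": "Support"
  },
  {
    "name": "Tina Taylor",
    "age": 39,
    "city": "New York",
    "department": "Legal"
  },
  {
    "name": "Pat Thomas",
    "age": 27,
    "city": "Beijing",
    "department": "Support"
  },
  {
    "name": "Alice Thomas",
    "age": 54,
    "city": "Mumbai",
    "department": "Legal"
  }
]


Search criteria: {'city': 'Beijing', 'department': 'Support'}

Checking 8 records:
  Dave Harris: {city: Oslo, department: Design}
  Rosa Wilson: {city: Paris, department: Research}
  Heidi White: {city: Beijing, department: Support} <-- MATCH
  Olivia Jones: {city: Beijing, department: Support} <-- MATCH
  Judy Anderson: {city: Rome, department: Support}
  Tina Taylor: {city: New York, department: Legal}
  Pat Thomas: {city: Beijing, department: Support} <-- MATCH
  Alice Thomas: {city: Mumbai, department: Legal}

Matches: ["Heidi White", "Olivia Jones", "Pat Thomas"]

["Heidi White", "Olivia Jones", "Pat Thomas"]


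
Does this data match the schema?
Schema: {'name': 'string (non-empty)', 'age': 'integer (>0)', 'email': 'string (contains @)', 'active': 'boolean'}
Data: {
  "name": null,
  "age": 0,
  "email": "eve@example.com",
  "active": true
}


Validating each field against schema:
  name: FAIL (null is not a string)
  age: FAIL (0 is not > 0)
  email: OK (string with @)
  active: OK (boolean)

Result: INVALID (2 errors: name, age)

INVALID (2 errors: name, age)


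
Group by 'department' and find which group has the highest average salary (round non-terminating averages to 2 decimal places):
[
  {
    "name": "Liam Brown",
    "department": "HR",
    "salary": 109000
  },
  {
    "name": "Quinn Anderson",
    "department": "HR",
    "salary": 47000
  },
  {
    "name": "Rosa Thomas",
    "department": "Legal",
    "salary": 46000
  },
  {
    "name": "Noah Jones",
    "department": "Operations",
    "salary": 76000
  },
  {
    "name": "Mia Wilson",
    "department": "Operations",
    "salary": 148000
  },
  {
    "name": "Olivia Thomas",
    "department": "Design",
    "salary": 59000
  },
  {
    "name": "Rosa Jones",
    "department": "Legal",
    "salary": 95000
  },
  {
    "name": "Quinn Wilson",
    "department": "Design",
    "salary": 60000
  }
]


Group by: department

Groups:
  Design: 2 people, avg salary = 119000/2 = $59500
  HR: 2 people, avg salary = 156000/2 = $78000
  Legal: 2 people, avg salary = 141000/2 = $70500
  Operations: 2 people, avg salary = 224000/2 = $112000

Highest average salary: Operations ($112000)

Operations ($112000)


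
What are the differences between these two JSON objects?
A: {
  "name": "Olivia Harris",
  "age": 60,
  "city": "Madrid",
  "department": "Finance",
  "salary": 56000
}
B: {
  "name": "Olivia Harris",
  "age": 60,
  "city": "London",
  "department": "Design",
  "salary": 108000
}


Comparing each field (in key order):
  name: same
  age: same
  city: DIFFERENT
  department: DIFFERENT
  salary: DIFFERENT
Differences:
  city: Madrid -> London
  department: Finance -> Design
  salary: 56000 -> 108000

3 field(s) changed

3 changes: city, department, salary


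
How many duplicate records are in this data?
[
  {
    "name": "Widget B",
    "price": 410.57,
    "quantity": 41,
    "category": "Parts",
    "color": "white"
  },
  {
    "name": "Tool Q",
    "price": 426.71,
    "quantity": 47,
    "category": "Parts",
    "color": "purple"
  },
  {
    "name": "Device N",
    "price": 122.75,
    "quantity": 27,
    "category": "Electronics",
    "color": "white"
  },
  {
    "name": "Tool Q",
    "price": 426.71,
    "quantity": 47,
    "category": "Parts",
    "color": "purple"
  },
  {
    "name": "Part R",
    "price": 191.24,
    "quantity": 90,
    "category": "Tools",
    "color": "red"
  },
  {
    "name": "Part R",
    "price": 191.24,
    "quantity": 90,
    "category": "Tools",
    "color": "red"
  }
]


Checking 6 records for duplicates:

  Row 1: Widget B ($410.57, qty 41)
  Row 2: Tool Q ($426.71, qty 47)
  Row 3: Device N ($122.75, qty 27)
  Row 4: Tool Q ($426.71, qty 47) <-- DUPLICATE
  Row 5: Part R ($191.24, qty 90)
  Row 6: Part R ($191.24, qty 90) <-- DUPLICATE

Duplicates found: 2
Unique records: 4

2 duplicates, 4 unique


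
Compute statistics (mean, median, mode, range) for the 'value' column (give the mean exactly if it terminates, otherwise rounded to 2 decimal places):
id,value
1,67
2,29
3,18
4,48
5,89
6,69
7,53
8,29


Data: [67, 29, 18, 48, 89, 69, 53, 29]
Count: 8
Sum: 402
Mean: 402/8 = 50.25
Sorted: [18, 29, 29, 48, 53, 67, 69, 89]
Median: 50.5
Mode: 29 (2 times)
Range: 89 - 18 = 71
Min: 18, Max: 89

mean=50.25, median=50.5, mode=29, range=71


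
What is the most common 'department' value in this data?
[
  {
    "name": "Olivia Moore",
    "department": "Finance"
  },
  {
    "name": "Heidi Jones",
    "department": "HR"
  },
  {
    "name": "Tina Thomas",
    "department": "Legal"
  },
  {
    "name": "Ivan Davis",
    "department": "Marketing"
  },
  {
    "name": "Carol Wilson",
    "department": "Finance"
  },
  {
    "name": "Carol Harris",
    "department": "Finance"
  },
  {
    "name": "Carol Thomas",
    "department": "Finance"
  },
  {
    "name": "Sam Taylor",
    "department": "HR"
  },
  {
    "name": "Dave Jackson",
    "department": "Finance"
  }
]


Counting 'department' values across 9 records:

  Finance: 5 #####
  HR: 2 ##
  Legal: 1 #
  Marketing: 1 #

Most common: Finance (5 times)

Finance (5 times)


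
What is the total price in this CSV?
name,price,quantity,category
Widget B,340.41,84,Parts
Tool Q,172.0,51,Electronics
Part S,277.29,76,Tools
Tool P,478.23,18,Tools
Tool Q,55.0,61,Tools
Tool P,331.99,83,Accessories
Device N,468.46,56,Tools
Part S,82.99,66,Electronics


Computing total price:
Values: [340.41, 172.0, 277.29, 478.23, 55.0, 331.99, 468.46, 82.99]
Sum = 2206.37

2206.37


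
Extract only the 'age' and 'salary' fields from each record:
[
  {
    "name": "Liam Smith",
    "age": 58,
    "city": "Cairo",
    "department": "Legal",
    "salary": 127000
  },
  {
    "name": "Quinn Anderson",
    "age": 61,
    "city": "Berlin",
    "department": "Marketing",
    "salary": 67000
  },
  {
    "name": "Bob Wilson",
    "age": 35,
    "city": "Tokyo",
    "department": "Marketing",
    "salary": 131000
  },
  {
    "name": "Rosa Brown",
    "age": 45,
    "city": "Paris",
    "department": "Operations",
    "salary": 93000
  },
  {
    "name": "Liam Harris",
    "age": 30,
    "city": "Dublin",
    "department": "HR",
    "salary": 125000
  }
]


Original: 5 records with fields: name, age, city, department, salary
Keep: ['age', 'salary']
Drop: ['name', 'city', 'department']
Result: 5 records, 2 fields each

[
  {
    "age": 58,
    "salary": 127000
  },
  {
    "age": 61,
    "salary": 67000
  },
  {
    "age": 35,
    "salary": 131000
  },
  {
    "age": 45,
    "salary": 93000
  },
  {
    "age": 30,
    "salary": 125000
  }
]


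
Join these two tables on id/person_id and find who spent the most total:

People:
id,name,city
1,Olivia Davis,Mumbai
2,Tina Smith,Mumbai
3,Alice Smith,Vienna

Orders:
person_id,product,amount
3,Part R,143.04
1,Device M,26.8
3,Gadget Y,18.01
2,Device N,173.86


Join on: people.id = orders.person_id

Joined rows:
  Alice Smith (Vienna) bought Part R for $143.04
  Olivia Davis (Mumbai) bought Device M for $26.8
  Alice Smith (Vienna) bought Gadget Y for $18.01
  Tina Smith (Mumbai) bought Device N for $173.86

Total per person:
  Tina Smith: $173.86
  Alice Smith: $161.05
  Olivia Davis: $26.80

Top spender: Tina Smith ($173.86)

Tina Smith ($173.86)


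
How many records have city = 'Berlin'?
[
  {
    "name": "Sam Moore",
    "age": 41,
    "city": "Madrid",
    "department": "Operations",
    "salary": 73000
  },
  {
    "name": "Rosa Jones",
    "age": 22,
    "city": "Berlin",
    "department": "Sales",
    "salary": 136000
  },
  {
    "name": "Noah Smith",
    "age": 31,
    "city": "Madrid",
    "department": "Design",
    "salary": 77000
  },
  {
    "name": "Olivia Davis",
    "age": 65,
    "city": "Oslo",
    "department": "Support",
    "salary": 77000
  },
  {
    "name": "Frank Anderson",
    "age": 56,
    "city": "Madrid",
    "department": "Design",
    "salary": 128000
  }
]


Data: 5 records
Condition: city = 'Berlin'

Checking each record:
  Sam Moore: Madrid
  Rosa Jones: Berlin MATCH
  Noah Smith: Madrid
  Olivia Davis: Oslo
  Frank Anderson: Madrid

Count: 1

1


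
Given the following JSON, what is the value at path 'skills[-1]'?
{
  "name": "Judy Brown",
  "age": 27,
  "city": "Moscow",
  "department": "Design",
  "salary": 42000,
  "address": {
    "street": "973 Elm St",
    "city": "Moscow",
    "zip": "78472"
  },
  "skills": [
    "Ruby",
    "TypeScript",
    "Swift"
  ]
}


Query: skills[-1]
Path: skills -> last element
Value: Swift

Swift


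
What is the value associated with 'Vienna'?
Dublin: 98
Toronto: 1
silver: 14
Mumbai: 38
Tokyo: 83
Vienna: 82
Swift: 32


Looking up key 'Vienna'
Value: 82

82


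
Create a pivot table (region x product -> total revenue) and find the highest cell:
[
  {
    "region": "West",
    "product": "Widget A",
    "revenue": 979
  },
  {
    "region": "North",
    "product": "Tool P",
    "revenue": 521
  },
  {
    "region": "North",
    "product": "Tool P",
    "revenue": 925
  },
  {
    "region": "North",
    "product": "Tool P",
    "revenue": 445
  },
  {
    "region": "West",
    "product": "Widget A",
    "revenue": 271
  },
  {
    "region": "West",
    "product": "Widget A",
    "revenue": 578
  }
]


Pivot: region (rows) x product (columns) -> total revenue

     Tool P        Widget A    
North         1891             0  
West             0          1828  

Highest: North / Tool P = $1891

North / Tool P = $1891


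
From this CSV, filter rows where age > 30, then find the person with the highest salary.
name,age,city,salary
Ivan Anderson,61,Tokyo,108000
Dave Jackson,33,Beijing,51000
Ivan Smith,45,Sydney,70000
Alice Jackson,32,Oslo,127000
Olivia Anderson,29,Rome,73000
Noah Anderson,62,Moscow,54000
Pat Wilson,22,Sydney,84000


Filter: age > 30
Sort by: salary (descending)

Filtered records (5):
  Alice Jackson, age 32, salary $127000
  Ivan Anderson, age 61, salary $108000
  Ivan Smith, age 45, salary $70000
  Noah Anderson, age 62, salary $54000
  Dave Jackson, age 33, salary $51000

Highest salary: Alice Jackson ($127000)

Alice Jackson


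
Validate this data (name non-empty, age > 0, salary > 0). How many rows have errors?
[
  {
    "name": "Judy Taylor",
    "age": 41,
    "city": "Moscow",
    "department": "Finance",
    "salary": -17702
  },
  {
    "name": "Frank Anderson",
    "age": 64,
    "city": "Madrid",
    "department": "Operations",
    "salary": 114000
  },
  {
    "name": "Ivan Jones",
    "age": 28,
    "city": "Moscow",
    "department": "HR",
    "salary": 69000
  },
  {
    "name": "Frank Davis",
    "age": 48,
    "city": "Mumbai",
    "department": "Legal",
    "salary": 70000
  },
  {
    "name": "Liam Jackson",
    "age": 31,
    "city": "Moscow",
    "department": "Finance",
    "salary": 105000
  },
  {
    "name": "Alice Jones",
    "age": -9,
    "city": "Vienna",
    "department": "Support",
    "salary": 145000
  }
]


Validating 6 records:
Rules: name non-empty, age > 0, salary > 0

  Row 1 (Judy Taylor): negative salary: -17702
  Row 2 (Frank Anderson): OK
  Row 3 (Ivan Jones): OK
  Row 4 (Frank Davis): OK
  Row 5 (Liam Jackson): OK
  Row 6 (Alice Jones): negative age: -9

Total errors: 2

2 errors


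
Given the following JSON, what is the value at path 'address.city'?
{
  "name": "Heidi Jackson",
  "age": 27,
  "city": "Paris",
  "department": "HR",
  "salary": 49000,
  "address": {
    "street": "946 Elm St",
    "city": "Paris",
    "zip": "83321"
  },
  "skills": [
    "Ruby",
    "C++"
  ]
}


Query: address.city
Path: address -> city
Value: Paris

Paris


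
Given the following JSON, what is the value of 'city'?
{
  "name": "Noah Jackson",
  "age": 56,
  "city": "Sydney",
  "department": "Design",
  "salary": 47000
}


Looking up field 'city'
Value: Sydney

Sydney


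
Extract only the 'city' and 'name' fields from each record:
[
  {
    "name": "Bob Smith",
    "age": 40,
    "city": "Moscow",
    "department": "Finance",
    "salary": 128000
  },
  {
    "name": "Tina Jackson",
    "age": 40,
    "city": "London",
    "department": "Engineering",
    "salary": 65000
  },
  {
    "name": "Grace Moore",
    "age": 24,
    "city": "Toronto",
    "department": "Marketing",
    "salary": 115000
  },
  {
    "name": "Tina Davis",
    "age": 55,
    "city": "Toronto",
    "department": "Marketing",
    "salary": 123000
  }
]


Original: 4 records with fields: name, age, city, department, salary
Keep: ['city', 'name']
Drop: ['age', 'department', 'salary']
Result: 4 records, 2 fields each

[
  {
    "city": "Moscow",
    "name": "Bob Smith"
  },
  {
    "city": "London",
    "name": "Tina Jackson"
  },
  {
    "city": "Toronto",
    "name": "Grace Moore"
  },
  {
    "city": "Toronto",
    "name": "Tina Davis"
  }
]


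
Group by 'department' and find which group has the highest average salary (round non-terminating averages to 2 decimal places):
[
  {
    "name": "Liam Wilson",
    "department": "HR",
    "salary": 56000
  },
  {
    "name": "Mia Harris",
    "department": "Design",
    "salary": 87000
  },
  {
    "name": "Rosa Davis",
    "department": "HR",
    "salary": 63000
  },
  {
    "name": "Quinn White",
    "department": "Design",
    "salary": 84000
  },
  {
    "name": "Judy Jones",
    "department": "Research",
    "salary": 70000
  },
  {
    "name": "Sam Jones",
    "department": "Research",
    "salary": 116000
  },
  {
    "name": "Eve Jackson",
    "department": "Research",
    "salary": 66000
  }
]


Group by: department

Groups:
  Design: 2 people, avg salary = 171000/2 = $85500
  HR: 2 people, avg salary = 119000/2 = $59500
  Research: 3 people, avg salary = 252000/3 = $84000

Highest average salary: Design ($85500)

Design ($85500)


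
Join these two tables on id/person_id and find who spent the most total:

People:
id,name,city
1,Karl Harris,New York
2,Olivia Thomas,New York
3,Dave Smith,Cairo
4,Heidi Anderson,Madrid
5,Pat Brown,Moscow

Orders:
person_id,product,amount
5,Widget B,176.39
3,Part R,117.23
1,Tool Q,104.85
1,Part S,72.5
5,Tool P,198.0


Join on: people.id = orders.person_id

Joined rows:
  Pat Brown (Moscow) bought Widget B for $176.39
  Dave Smith (Cairo) bought Part R for $117.23
  Karl Harris (New York) bought Tool Q for $104.85
  Karl Harris (New York) bought Part S for $72.5
  Pat Brown (Moscow) bought Tool P for $198.0

Total per person:
  Pat Brown: $374.39
  Karl Harris: $177.35
  Dave Smith: $117.23

Top spender: Pat Brown ($374.39)

Pat Brown ($374.39)


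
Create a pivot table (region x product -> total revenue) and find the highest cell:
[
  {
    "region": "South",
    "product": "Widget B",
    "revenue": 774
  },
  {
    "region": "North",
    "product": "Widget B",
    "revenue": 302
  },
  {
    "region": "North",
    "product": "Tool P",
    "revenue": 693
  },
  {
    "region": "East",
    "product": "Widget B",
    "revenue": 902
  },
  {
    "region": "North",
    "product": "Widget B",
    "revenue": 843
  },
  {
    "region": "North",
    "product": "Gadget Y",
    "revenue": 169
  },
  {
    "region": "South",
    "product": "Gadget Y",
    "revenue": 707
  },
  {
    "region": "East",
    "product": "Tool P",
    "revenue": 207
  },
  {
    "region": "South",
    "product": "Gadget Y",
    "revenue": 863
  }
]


Pivot: region (rows) x product (columns) -> total revenue

     Gadget Y      Tool P        Widget B    
East             0           207           902  
North          169           693          1145  
South         1570             0           774  

Highest: South / Gadget Y = $1570

South / Gadget Y = $1570


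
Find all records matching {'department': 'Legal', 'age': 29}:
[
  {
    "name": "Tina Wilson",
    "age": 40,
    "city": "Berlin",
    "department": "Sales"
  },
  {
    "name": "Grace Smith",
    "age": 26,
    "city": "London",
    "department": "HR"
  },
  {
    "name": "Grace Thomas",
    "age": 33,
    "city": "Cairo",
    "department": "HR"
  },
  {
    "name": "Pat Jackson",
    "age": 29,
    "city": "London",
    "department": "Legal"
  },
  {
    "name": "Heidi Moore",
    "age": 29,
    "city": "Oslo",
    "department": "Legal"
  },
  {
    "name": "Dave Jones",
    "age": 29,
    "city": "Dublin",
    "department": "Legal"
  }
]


Search criteria: {'department': 'Legal', 'age': 29}

Checking 6 records:
  Tina Wilson: {department: Sales, age: 40}
  Grace Smith: {department: HR, age: 26}
  Grace Thomas: {department: HR, age: 33}
  Pat Jackson: {department: Legal, age: 29} <-- MATCH
  Heidi Moore: {department: Legal, age: 29} <-- MATCH
  Dave Jones: {department: Legal, age: 29} <-- MATCH

Matches: ["Pat Jackson", "Heidi Moore", "Dave Jones"]

["Pat Jackson", "Heidi Moore", "Dave Jones"]


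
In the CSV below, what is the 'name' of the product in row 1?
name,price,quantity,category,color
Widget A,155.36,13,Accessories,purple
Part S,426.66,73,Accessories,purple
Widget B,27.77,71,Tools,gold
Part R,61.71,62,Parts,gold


Query: Row 1 ('Widget A'), column 'name'
Value: Widget A

Widget A


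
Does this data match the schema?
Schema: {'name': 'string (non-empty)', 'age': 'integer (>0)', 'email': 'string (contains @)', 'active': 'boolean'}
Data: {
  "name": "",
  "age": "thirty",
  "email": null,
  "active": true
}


Validating each field against schema:
  name: FAIL ("" is an empty string)
  age: FAIL ("thirty" is not an integer)
  email: FAIL (null is not a string)
  active: OK (boolean)

Result: INVALID (3 errors: name, age, email)

INVALID (3 errors: name, age, email)


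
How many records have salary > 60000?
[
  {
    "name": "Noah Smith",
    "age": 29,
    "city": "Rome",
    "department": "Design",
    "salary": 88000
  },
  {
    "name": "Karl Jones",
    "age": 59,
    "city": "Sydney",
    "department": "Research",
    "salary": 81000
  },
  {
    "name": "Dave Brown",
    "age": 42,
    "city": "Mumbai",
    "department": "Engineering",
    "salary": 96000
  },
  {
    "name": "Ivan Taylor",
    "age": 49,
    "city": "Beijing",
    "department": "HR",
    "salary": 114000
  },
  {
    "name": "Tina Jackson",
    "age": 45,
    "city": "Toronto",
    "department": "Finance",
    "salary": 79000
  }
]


Data: 5 records
Condition: salary > 60000

Checking each record:
  Noah Smith: 88000 MATCH
  Karl Jones: 81000 MATCH
  Dave Brown: 96000 MATCH
  Ivan Taylor: 114000 MATCH
  Tina Jackson: 79000 MATCH

Count: 5

5


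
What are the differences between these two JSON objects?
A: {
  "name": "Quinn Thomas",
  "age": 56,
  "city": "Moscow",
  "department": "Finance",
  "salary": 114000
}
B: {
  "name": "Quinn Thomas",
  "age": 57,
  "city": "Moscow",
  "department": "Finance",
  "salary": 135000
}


Comparing each field (in key order):
  name: same
  age: DIFFERENT
  city: same
  department: same
  salary: DIFFERENT
Differences:
  age: 56 -> 57
  salary: 114000 -> 135000

2 field(s) changed

2 changes: age, salary


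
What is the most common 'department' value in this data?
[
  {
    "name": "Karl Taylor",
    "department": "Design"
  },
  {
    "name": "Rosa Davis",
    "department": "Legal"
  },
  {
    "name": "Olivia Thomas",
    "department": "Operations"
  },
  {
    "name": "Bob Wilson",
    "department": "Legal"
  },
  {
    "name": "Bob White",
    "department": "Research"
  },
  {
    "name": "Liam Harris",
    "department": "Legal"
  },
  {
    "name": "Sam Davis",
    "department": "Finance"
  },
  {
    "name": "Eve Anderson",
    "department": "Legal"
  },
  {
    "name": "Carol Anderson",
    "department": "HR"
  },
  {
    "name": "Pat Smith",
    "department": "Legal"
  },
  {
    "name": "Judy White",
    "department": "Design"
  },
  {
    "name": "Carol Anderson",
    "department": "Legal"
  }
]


Counting 'department' values across 12 records:

  Legal: 6 ######
  Design: 2 ##
  Operations: 1 #
  Research: 1 #
  Finance: 1 #
  HR: 1 #

Most common: Legal (6 times)

Legal (6 times)


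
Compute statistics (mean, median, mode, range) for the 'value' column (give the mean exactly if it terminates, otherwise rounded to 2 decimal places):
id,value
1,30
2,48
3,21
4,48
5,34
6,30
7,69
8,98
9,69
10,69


Data: [30, 48, 21, 48, 34, 30, 69, 98, 69, 69]
Count: 10
Sum: 516
Mean: 516/10 = 51.6
Sorted: [21, 30, 30, 34, 48, 48, 69, 69, 69, 98]
Median: 48.0
Mode: 69 (3 times)
Range: 98 - 21 = 77
Min: 21, Max: 98

mean=51.6, median=48.0, mode=69, range=77


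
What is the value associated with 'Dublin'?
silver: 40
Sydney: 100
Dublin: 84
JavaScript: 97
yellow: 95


Looking up key 'Dublin'
Value: 84

84


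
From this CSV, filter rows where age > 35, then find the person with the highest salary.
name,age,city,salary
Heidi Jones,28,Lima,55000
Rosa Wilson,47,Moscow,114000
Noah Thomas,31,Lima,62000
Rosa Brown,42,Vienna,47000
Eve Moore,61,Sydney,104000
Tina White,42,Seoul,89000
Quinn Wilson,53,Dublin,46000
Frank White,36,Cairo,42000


Filter: age > 35
Sort by: salary (descending)

Filtered records (6):
  Rosa Wilson, age 47, salary $114000
  Eve Moore, age 61, salary $104000
  Tina White, age 42, salary $89000
  Rosa Brown, age 42, salary $47000
  Quinn Wilson, age 53, salary $46000
  Frank White, age 36, salary $42000

Highest salary: Rosa Wilson ($114000)

Rosa Wilson


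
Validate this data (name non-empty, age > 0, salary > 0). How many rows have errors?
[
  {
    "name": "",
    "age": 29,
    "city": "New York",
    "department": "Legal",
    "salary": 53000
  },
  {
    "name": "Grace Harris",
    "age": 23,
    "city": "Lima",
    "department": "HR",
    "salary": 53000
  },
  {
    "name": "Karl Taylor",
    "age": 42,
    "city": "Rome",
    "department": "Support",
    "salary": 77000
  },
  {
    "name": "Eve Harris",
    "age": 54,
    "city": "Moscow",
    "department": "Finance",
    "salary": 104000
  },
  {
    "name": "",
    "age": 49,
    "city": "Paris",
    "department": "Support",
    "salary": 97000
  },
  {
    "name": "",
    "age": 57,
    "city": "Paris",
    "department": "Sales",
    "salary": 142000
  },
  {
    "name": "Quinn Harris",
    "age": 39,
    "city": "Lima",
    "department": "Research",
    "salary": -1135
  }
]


Validating 7 records:
Rules: name non-empty, age > 0, salary > 0

  Row 1 (???): empty name
  Row 2 (Grace Harris): OK
  Row 3 (Karl Taylor): OK
  Row 4 (Eve Harris): OK
  Row 5 (???): empty name
  Row 6 (???): empty name
  Row 7 (Quinn Harris): negative salary: -1135

Total errors: 4

4 errors


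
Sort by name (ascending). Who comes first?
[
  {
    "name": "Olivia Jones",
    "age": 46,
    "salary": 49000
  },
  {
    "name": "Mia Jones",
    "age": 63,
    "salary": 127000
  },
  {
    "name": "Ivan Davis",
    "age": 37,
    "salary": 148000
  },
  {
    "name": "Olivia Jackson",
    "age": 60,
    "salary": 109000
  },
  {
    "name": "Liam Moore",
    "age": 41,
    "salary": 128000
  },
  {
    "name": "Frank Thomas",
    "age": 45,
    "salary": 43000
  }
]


Sort by: name (ascending)

Sorted order:
  1. Frank Thomas (name = Frank Thomas)
  2. Ivan Davis (name = Ivan Davis)
  3. Liam Moore (name = Liam Moore)
  4. Mia Jones (name = Mia Jones)
  5. Olivia Jackson (name = Olivia Jackson)
  6. Olivia Jones (name = Olivia Jones)

First: Frank Thomas

Frank Thomas


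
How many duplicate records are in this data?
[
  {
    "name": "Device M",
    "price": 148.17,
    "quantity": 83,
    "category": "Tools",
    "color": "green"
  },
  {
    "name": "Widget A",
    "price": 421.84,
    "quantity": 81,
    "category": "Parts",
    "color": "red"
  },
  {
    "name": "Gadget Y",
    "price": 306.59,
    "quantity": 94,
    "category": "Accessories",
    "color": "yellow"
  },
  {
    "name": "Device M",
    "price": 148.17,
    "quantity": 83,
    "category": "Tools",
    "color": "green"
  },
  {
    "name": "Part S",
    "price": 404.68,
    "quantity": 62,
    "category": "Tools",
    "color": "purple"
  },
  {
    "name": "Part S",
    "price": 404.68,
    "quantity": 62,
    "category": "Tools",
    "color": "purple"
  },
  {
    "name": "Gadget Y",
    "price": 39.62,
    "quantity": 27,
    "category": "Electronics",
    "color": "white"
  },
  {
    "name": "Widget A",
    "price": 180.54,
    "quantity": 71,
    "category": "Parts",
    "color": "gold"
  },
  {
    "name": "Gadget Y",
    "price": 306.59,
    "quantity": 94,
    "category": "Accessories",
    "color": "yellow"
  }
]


Checking 9 records for duplicates:

  Row 1: Device M ($148.17, qty 83)
  Row 2: Widget A ($421.84, qty 81)
  Row 3: Gadget Y ($306.59, qty 94)
  Row 4: Device M ($148.17, qty 83) <-- DUPLICATE
  Row 5: Part S ($404.68, qty 62)
  Row 6: Part S ($404.68, qty 62) <-- DUPLICATE
  Row 7: Gadget Y ($39.62, qty 27)
  Row 8: Widget A ($180.54, qty 71)
  Row 9: Gadget Y ($306.59, qty 94) <-- DUPLICATE

Duplicates found: 3
Unique records: 6

3 duplicates, 6 unique


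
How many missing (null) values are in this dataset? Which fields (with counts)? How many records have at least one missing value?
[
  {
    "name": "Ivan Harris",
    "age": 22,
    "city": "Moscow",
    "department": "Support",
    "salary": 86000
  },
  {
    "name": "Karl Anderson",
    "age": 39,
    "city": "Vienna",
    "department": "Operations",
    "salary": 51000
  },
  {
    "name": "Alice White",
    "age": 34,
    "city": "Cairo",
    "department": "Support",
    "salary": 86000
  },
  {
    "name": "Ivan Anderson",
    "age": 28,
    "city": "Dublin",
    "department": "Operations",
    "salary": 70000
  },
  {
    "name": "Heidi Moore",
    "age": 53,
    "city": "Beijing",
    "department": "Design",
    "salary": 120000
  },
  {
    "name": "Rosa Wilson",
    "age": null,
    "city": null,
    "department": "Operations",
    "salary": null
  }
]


Checking for missing (null) values in 6 records:

  Ivan Harris: complete
  Karl Anderson: complete
  Alice White: complete
  Ivan Anderson: complete
  Heidi Moore: complete
  Rosa Wilson: age, city, salary

Per field:
  name: 0 missing
  age: 1 missing
  city: 1 missing
  department: 0 missing
  salary: 1 missing

Total missing values: 3
Records with any missing: 1

3 missing values (age: 1, city: 1, salary: 1); 1 incomplete records
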